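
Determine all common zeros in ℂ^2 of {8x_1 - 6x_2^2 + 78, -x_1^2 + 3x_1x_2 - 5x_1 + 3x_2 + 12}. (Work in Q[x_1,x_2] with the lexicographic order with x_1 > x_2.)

{(-9, -1), (-3, 3), (7 - 4*sqrt(3), 1 - 8*sqrt(3)/3), (4*sqrt(3) + 7, 1 + 8*sqrt(3)/3)}

Compute a lex Gröbner basis by Buchberger's algorithm.
f_1 = 8x_1 - 6x_2^2 + 78, LT = x_1.
f_2 = -x_1^2 + 3x_1x_2 - 5x_1 + 3x_2 + 12, LT = x_1^2.

S(f_1,f_2): lcm = x_1^2. S = -3/4x_1x_2^2 + 3x_1x_2 + 19/4x_1 + 3x_2 + 12.
  leading term x_1x_2^2: subtract (-3/32x_2^2)·f_1 from -3/4x_1x_2^2 + 3x_1x_2 + 19/4x_1 + 3x_2 + 12 → 3x_1x_2 + 19/4x_1 - 9/16x_2^4 + 117/16x_2^2 + 3x_2 + 12
  leading term x_1x_2: subtract (3/8x_2)·f_1 from 3x_1x_2 + 19/4x_1 - 9/16x_2^4 + 117/16x_2^2 + 3x_2 + 12 → 19/4x_1 - 9/16x_2^4 + 9/4x_2^3 + 117/16x_2^2 - 105/4x_2 + 12
  leading term x_1: subtract (19/32)·f_1 from 19/4x_1 - 9/16x_2^4 + 9/4x_2^3 + 117/16x_2^2 - 105/4x_2 + 12 → -9/16x_2^4 + 9/4x_2^3 + 87/8x_2^2 - 105/4x_2 - 549/16
  leading term x_2^4: no divisor's leading term divides it; move -9/16x_2^4 to the remainder.
  leading term x_2^3: no divisor's leading term divides it; move 9/4x_2^3 to the remainder.
  leading term x_2^2: no divisor's leading term divides it; move 87/8x_2^2 to the remainder.
  leading term x_2: no divisor's leading term divides it; move -105/4x_2 to the remainder.
  leading term 1: no divisor's leading term divides it; move -549/16 to the remainder.
  remainder -9/16x_2^4 + 9/4x_2^3 + 87/8x_2^2 - 105/4x_2 - 549/16 ≠ 0; add h_3 = -9/16x_2^4 + 9/4x_2^3 + 87/8x_2^2 - 105/4x_2 - 549/16 to the basis.

The other S-polynomials (S(f_1,h_3), S(f_2,h_3)) all reduce to 0 modulo the current basis, so we have a Gröbner basis.
Inter-reduce: drop elements whose leading term is divisible by another's, tail-reduce, and make monic.
Reduced Gröbner basis: {x_1 - 3/4x_2^2 + 39/4, x_2^4 - 4x_2^3 - 58/3x_2^2 + 140/3x_2 + 61}.

The lex basis is triangular: the last element involves only x_2. Solving x_2^4 - 4x_2^3 - 58/3x_2^2 + 140/3x_2 + 61 = 0 gives x_2 ∈ {-1, 3, 1 - 8*sqrt(3)/3, 1 + 8*sqrt(3)/3}; substituting each value into the earlier elements determines the remaining variables.
  x_2 = -1: the earlier basis element becomes x_1 + 9 = 0, giving x_1 = -9 — point (-9, -1).
  x_2 = 3: the earlier basis element becomes x_1 + 3 = 0, giving x_1 = -3 — point (-3, 3).
  x_2 = 1 - 8*sqrt(3)/3: the earlier basis element becomes x_1 - 7 + 4*sqrt(3) = 0, giving x_1 = 7 - 4*sqrt(3) — point (7 - 4*sqrt(3), 1 - 8*sqrt(3)/3).
  x_2 = 1 + 8*sqrt(3)/3: the earlier basis element becomes x_1 - 7 - 4*sqrt(3) = 0, giving x_1 = 4*sqrt(3) + 7 — point (4*sqrt(3) + 7, 1 + 8*sqrt(3)/3).
Each listed point satisfies every original equation (direct substitution).
A lex Gröbner basis triangularizes the system, enabling back-substitution.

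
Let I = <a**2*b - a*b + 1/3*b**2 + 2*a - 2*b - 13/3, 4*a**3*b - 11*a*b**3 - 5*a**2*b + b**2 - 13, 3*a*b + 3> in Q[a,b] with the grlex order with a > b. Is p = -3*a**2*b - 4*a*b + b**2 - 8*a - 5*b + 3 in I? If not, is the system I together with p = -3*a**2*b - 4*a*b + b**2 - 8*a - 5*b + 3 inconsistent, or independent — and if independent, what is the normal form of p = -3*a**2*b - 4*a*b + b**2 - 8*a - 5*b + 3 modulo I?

Adjoining -3*a**2*b - 4*a*b + b**2 - 8*a - 5*b + 3 makes the ideal the whole ring: the system is inconsistent.

First compute the reduced Gröbner basis of I by Buchberger's algorithm.
f_1 = a**2*b - a*b + 1/3*b**2 + 2*a - 2*b - 13/3, LT = a**2*b.
f_2 = 4*a**3*b - 11*a*b**3 - 5*a**2*b + b**2 - 13, LT = a**3*b.
f_3 = 3*a*b + 3, LT = a*b.

S(f_1,f_2): lcm = a**3*b. S = 11/4*a*b**3 + 1/4*a**2*b + 1/3*a*b**2 + 2*a**2 - 2*a*b - 1/4*b**2 - 13/3*a + 13/4.
  reduce S modulo (f_1, f_2, f_3):
  remainder 2*a**2 - 37/12*b**2 - 29/6*a + 1/6*b + 73/12 ≠ 0; add h_4 = 2*a**2 - 37/12*b**2 - 29/6*a + 1/6*b + 73/12 to the basis.

S(f_1,f_3): lcm = a**2*b. S = -a*b + 1/3*b**2 + a - 2*b - 13/3.
  reduce S modulo (f_1, f_2, f_3, h_4):
  remainder 1/3*b**2 + a - 2*b - 10/3 ≠ 0; add h_5 = 1/3*b**2 + a - 2*b - 10/3 to the basis.

S(f_2,f_3): lcm = a**3*b. S = -11/4*a*b**3 - 5/4*a**2*b - a**2 + 1/4*b**2 - 13/4.
  reduce S modulo (f_1, f_2, f_3, h_4, h_5):
  remainder -133/24*a + 53/6*b + 115/8 ≠ 0; add h_6 = -133/24*a + 53/6*b + 115/8 to the basis.

S(f_1,h_4): lcm = a**2*b. S = 37/24*b**3 + 17/12*a*b + 1/4*b**2 + 2*a - 121/24*b - 13/3.
  reduce S modulo (f_1, f_2, f_3, h_4, h_5, h_6):
  remainder 26743/1064*b + 26743/1064 ≠ 0; add h_7 = 26743/1064*b + 26743/1064 to the basis.

The other S-polynomials (S(f_2,h_4), S(f_3,h_4), S(f_1,h_5), S(f_2,h_5), S(f_3,h_5), S(h_4,h_5), S(f_1,h_6), S(f_2,h_6), S(f_3,h_6), S(h_4,h_6), S(h_5,h_6), S(f_1,h_7), S(f_2,h_7), S(f_3,h_7), S(h_4,h_7), S(h_5,h_7), S(h_6,h_7)) all reduce to 0 modulo the current basis, so we have a Gröbner basis.
Inter-reduce: drop elements whose leading term is divisible by another's, tail-reduce, and make monic.
Reduced Gröbner basis: {a - 1, b + 1}.
Label its elements g_1 = a - 1, g_2 = b + 1.

Reduce p = -3*a**2*b - 4*a*b + b**2 - 8*a - 5*b + 3 modulo G:
  leading term a**2*b: subtract (-3*a*b)·g_1 from -3*a**2*b - 4*a*b + b**2 - 8*a - 5*b + 3 → -7*a*b + b**2 - 8*a - 5*b + 3
  leading term a*b: subtract (-7*b)·g_1 from -7*a*b + b**2 - 8*a - 5*b + 3 → b**2 - 8*a - 12*b + 3
  leading term b**2: subtract (b)·g_2 from b**2 - 8*a - 12*b + 3 → -8*a - 13*b + 3
  leading term a: subtract (-8)·g_1 from -8*a - 13*b + 3 → -13*b - 5
  leading term b: subtract (-13)·g_2 from -13*b - 5 → 8
  leading term 1: no divisor's leading term divides it; move 8 to the remainder.
  normal form = 8.
The normal form is nonzero, so p ∉ I. Since p minus its normal form lies in I, I + (p) = I + (r) where r = 8; decide whether this ideal is the whole ring.
Here r = 8 is a nonzero constant, hence a unit: 1 ∈ I + (p), the Gröbner basis of I + (p) is {1}, and the enlarged system has no common solution — adjoining p is inconsistent.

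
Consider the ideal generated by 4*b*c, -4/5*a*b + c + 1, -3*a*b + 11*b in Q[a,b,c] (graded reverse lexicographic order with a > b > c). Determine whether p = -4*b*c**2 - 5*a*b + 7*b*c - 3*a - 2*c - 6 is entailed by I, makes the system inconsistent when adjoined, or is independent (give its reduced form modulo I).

-4*b*c**2 - 5*a*b + 7*b*c - 3*a - 2*c - 6 is independent of I; its normal form modulo I is -3*a - 33/4*c - 49/4.

First compute the reduced Gröbner basis of I by Buchberger's algorithm.
f_1 = 4*b*c, LT = b*c.
f_2 = -4/5*a*b + c + 1, LT = a*b.
f_3 = -3*a*b + 11*b, LT = a*b.

S(f_1,f_2): lcm = a*b*c. S = 5/4*c**2 + 5/4*c.
  reduce S modulo (f_1, f_2, f_3):
  remainder 5/4*c**2 + 5/4*c ≠ 0; add h_4 = 5/4*c**2 + 5/4*c to the basis.

S(f_2,f_3): lcm = a*b. S = 11/3*b - 5/4*c - 5/4.
  reduce S modulo (f_1, f_2, f_3, h_4):
  remainder 11/3*b - 5/4*c - 5/4 ≠ 0; add h_5 = 11/3*b - 5/4*c - 5/4 to the basis.

S(f_2,h_5): lcm = a*b. S = 15/44*a*c + 15/44*a - 5/4*c - 5/4.
  reduce S modulo (f_1, f_2, f_3, h_4, h_5):
  remainder 15/44*a*c + 15/44*a - 5/4*c - 5/4 ≠ 0; add h_6 = 15/44*a*c + 15/44*a - 5/4*c - 5/4 to the basis.

The other S-polynomials (S(f_1,f_3), S(f_1,h_4), S(f_2,h_4), S(f_3,h_4), S(f_1,h_5), S(f_3,h_5), S(h_4,h_5), S(f_1,h_6), S(f_2,h_6), S(f_3,h_6), S(h_4,h_6), S(h_5,h_6)) all reduce to 0 modulo the current basis, so we have a Gröbner basis.
Inter-reduce: drop elements whose leading term is divisible by another's, tail-reduce, and make monic.
Reduced Gröbner basis: {a*c + a - 11/3*c - 11/3, c**2 + c, b - 15/44*c - 15/44}.
Label its elements g_1 = a*c + a - 11/3*c - 11/3, g_2 = c**2 + c, g_3 = b - 15/44*c - 15/44.

Reduce p = -4*b*c**2 - 5*a*b + 7*b*c - 3*a - 2*c - 6 modulo G:
  leading term b*c**2: subtract (-4*b)·g_2 from -4*b*c**2 - 5*a*b + 7*b*c - 3*a - 2*c - 6 → -5*a*b + 11*b*c - 3*a - 2*c - 6
  leading term a*b: subtract (-5*a)·g_3 from -5*a*b + 11*b*c - 3*a - 2*c - 6 → -75/44*a*c + 11*b*c - 207/44*a - 2*c - 6
  leading term a*c: subtract (-75/44)·g_1 from -75/44*a*c + 11*b*c - 207/44*a - 2*c - 6 → 11*b*c - 3*a - 33/4*c - 49/4
  leading term b*c: subtract (11*c)·g_3 from 11*b*c - 3*a - 33/4*c - 49/4 → 15/4*c**2 - 3*a - 9/2*c - 49/4
  leading term c**2: subtract (15/4)·g_2 from 15/4*c**2 - 3*a - 9/2*c - 49/4 → -3*a - 33/4*c - 49/4
  leading term a: no divisor's leading term divides it; move -3*a to the remainder.
  leading term c: no divisor's leading term divides it; move -33/4*c to the remainder.
  leading term 1: no divisor's leading term divides it; move -49/4 to the remainder.
  normal form = -3*a - 33/4*c - 49/4.
The normal form is nonzero, so p ∉ I. Since p minus its normal form lies in I, I + (p) = I + (r) where r = -3*a - 33/4*c - 49/4; decide whether this ideal is the whole ring.
Run Buchberger on G together with r (pairs among the g_i already reduce to 0 since G is a Gröbner basis):
g_1 = a*c + a - 11/3*c - 11/3, LT = a*c.
g_2 = c**2 + c, LT = c**2.
g_3 = b - 15/44*c - 15/44, LT = b.
r = -3*a - 33/4*c - 49/4, LT = a.

S(g_1,r): lcm = a*c. S = -11/4*c**2 + a - 31/4*c - 11/3.
  reduce S modulo (g_1, g_2, g_3, r):
  remainder -31/4*c - 31/4 ≠ 0; add m_5 = -31/4*c - 31/4 to the basis.

The other S-polynomials (S(g_1,g_2), S(g_1,g_3), S(g_2,g_3), S(g_2,r), S(g_3,r), S(g_1,m_5), S(g_2,m_5), S(g_3,m_5), S(r,m_5)) all reduce to 0 modulo the current basis, so we have a Gröbner basis.
Inter-reduce: drop elements whose leading term is divisible by another's, tail-reduce, and make monic.
Reduced Gröbner basis: {a + 4/3, b, c + 1}.
The reduced Gröbner basis of I + (p) is {a + 4/3, b, c + 1} ≠ {1}, a proper ideal, so the enlarged system stays consistent: p is independent of I, with normal form -3*a - 33/4*c - 49/4.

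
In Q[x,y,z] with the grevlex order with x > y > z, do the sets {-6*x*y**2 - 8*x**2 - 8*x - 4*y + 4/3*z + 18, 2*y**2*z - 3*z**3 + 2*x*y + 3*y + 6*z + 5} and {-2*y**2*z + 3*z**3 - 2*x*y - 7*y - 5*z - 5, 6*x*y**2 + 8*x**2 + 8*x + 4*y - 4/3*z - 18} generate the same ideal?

Equality of ideals is decidable: compute both reduced Gröbner bases (unique for the ordering) and check whether they agree.
Buchberger on the first generating set:
f_1 = -6*x*y**2 - 8*x**2 - 8*x - 4*y + 4/3*z + 18, LT = x*y**2.
f_2 = 2*y**2*z - 3*z**3 + 2*x*y + 3*y + 6*z + 5, LT = y**2*z.

S(f_1,f_2): lcm = x*y**2*z. S = 3/2*x*z**3 - x**2*y + 4/3*x**2*z - 3/2*x*y - 5/3*x*z + 2/3*y*z - 2/9*z**2 - 5/2*x - 3*z.
  reduce S modulo (f_1, f_2):
  remainder 3/2*x*z**3 - x**2*y + 4/3*x**2*z - 3/2*x*y - 5/3*x*z + 2/3*y*z - 2/9*z**2 - 5/2*x - 3*z ≠ 0; add g_3 = 3/2*x*z**3 - x**2*y + 4/3*x**2*z - 3/2*x*y - 5/3*x*z + 2/3*y*z - 2/9*z**2 - 5/2*x - 3*z to the basis.

The other S-polynomials (S(f_1,g_3), S(f_2,g_3)) all reduce to 0 modulo the current basis, so we have a Gröbner basis.
Inter-reduce: drop elements whose leading term is divisible by another's, tail-reduce, and make monic.
Reduced Gröbner basis: {x*z**3 - 2/3*x**2*y + 8/9*x**2*z - x*y - 10/9*x*z + 4/9*y*z - 4/27*z**2 - 5/3*x - 2*z, x*y**2 + 4/3*x**2 + 4/3*x + 2/3*y - 2/9*z - 3, y**2*z - 3/2*z**3 + x*y + 3/2*y + 3*z + 5/2}.

Buchberger on the second generating set:
h_1 = -2*y**2*z + 3*z**3 - 2*x*y - 7*y - 5*z - 5, LT = y**2*z.
h_2 = 6*x*y**2 + 8*x**2 + 8*x + 4*y - 4/3*z - 18, LT = x*y**2.

S(h_1,h_2): lcm = x*y**2*z. S = -3/2*x*z**3 + x**2*y - 4/3*x**2*z + 7/2*x*y + 7/6*x*z - 2/3*y*z + 2/9*z**2 + 5/2*x + 3*z.
  reduce S modulo (h_1, h_2):
  remainder -3/2*x*z**3 + x**2*y - 4/3*x**2*z + 7/2*x*y + 7/6*x*z - 2/3*y*z + 2/9*z**2 + 5/2*x + 3*z ≠ 0; add k_3 = -3/2*x*z**3 + x**2*y - 4/3*x**2*z + 7/2*x*y + 7/6*x*z - 2/3*y*z + 2/9*z**2 + 5/2*x + 3*z to the basis.

The other S-polynomials (S(h_1,k_3), S(h_2,k_3)) all reduce to 0 modulo the current basis, so we have a Gröbner basis.
Inter-reduce: drop elements whose leading term is divisible by another's, tail-reduce, and make monic.
Reduced Gröbner basis: {x*z**3 - 2/3*x**2*y + 8/9*x**2*z - 7/3*x*y - 7/9*x*z + 4/9*y*z - 4/27*z**2 - 5/3*x - 2*z, x*y**2 + 4/3*x**2 + 4/3*x + 2/3*y - 2/9*z - 3, y**2*z - 3/2*z**3 + x*y + 7/2*y + 5/2*z + 5/2}.

These differ, so the ideals are not equal.
The same test decides containment: I ⊆ J iff every generator of I reduces to 0 modulo a Gröbner basis of J.

No, the ideals differ.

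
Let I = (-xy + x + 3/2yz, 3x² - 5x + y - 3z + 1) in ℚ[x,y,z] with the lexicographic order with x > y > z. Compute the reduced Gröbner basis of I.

G = {x² - 5/3x + ⅓y - z + ⅓, xy - x - 3/2yz, xz + 2/9y² + 3/2yz² - 7/3yz + ⅔z - 2/9, y³ + 27/4y²z² - 21/2y²z - y² + 27/2yz - y - 3z + 1}

f_1 = -xy + x + 3/2yz, LT = xy.
f_2 = 3x² - 5x + y - 3z + 1, LT = x².

S(f_1,f_2): lcm = x²y. S = -x² - 3/2xyz + 5/3xy - ⅓y² + yz - ⅓y.
  leading term x²: subtract (-⅓)·f_2 from -x² - 3/2xyz + 5/3xy - ⅓y² + yz - ⅓y → -3/2xyz + 5/3xy - 5/3x - ⅓y² + yz - z + ⅓
  leading term xyz: subtract (3/2z)·f_1 from -3/2xyz + 5/3xy - 5/3x - ⅓y² + yz - z + ⅓ → 5/3xy - 3/2xz - 5/3x - ⅓y² - 9/4yz² + yz - z + ⅓
  leading term xy: subtract (-5/3)·f_1 from 5/3xy - 3/2xz - 5/3x - ⅓y² - 9/4yz² + yz - z + ⅓ → -3/2xz - ⅓y² - 9/4yz² + 7/2yz - z + ⅓
  leading term xz: no divisor's leading term divides it; move -3/2xz to the remainder.
  leading term y²: no divisor's leading term divides it; move -⅓y² to the remainder.
  leading term yz²: no divisor's leading term divides it; move -9/4yz² to the remainder.
  leading term yz: no divisor's leading term divides it; move 7/2yz to the remainder.
  leading term z: no divisor's leading term divides it; move -z to the remainder.
  leading term 1: no divisor's leading term divides it; move ⅓ to the remainder.
  remainder -3/2xz - ⅓y² - 9/4yz² + 7/2yz - z + ⅓ ≠ 0; add g_3 = -3/2xz - ⅓y² - 9/4yz² + 7/2yz - z + ⅓ to the basis.

S(f_1,g_3): lcm = xyz. S = -xz - 2/9y³ - 3/2y²z² + 7/3y²z - 3/2yz² - ⅔yz + 2/9y.
  leading term xz: subtract (⅔)·g_3 from -xz - 2/9y³ - 3/2y²z² + 7/3y²z - 3/2yz² - ⅔yz + 2/9y → -2/9y³ - 3/2y²z² + 7/3y²z + 2/9y² - 3yz + 2/9y + ⅔z - 2/9
  leading term y³: no divisor's leading term divides it; move -2/9y³ to the remainder.
  leading term y²z²: no divisor's leading term divides it; move -3/2y²z² to the remainder.
  leading term y²z: no divisor's leading term divides it; move 7/3y²z to the remainder.
  leading term y²: no divisor's leading term divides it; move 2/9y² to the remainder.
  leading term yz: no divisor's leading term divides it; move -3yz to the remainder.
  leading term y: no divisor's leading term divides it; move 2/9y to the remainder.
  leading term z: no divisor's leading term divides it; move ⅔z to the remainder.
  leading term 1: no divisor's leading term divides it; move -2/9 to the remainder.
  remainder -2/9y³ - 3/2y²z² + 7/3y²z + 2/9y² - 3yz + 2/9y + ⅔z - 2/9 ≠ 0; add g_4 = -2/9y³ - 3/2y²z² + 7/3y²z + 2/9y² - 3yz + 2/9y + ⅔z - 2/9 to the basis.

The other S-polynomials (S(f_2,g_3), S(f_1,g_4), S(f_2,g_4), S(g_3,g_4)) all reduce to 0 modulo the current basis, so we have a Gröbner basis.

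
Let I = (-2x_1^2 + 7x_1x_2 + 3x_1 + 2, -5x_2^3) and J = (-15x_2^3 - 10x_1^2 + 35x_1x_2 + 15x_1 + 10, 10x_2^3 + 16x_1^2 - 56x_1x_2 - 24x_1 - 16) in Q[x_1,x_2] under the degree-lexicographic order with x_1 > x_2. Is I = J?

For a fixed monomial order, each ideal has a unique reduced Gröbner basis; comparing bases decides equality.
Buchberger on the first generating set:
f_1 = -2x_1^2 + 7x_1x_2 + 3x_1 + 2, LT = x_1^2.
f_2 = -5x_2^3, LT = x_2^3.

The S-polynomials (S(f_1,f_2)) all reduce to 0 modulo the current basis, so we have a Gröbner basis.
Inter-reduce: drop elements whose leading term is divisible by another's, tail-reduce, and make monic.
Reduced Gröbner basis: {x_2^3, x_1^2 - 7/2x_1x_2 - 3/2x_1 - 1}.

Buchberger on the second generating set:
h_1 = -15x_2^3 - 10x_1^2 + 35x_1x_2 + 15x_1 + 10, LT = x_2^3.
h_2 = 10x_2^3 + 16x_1^2 - 56x_1x_2 - 24x_1 - 16, LT = x_2^3.

S(h_1,h_2): lcm = x_2^3. S = -14/15x_1^2 + 49/15x_1x_2 + 7/5x_1 + 14/15.
  reduce S modulo (h_1, h_2):
  remainder -14/15x_1^2 + 49/15x_1x_2 + 7/5x_1 + 14/15 ≠ 0; add k_3 = -14/15x_1^2 + 49/15x_1x_2 + 7/5x_1 + 14/15 to the basis.

The other S-polynomials (S(h_1,k_3), S(h_2,k_3)) all reduce to 0 modulo the current basis, so we have a Gröbner basis.
Inter-reduce: drop elements whose leading term is divisible by another's, tail-reduce, and make monic.
Reduced Gröbner basis: {x_2^3, x_1^2 - 7/2x_1x_2 - 3/2x_1 - 1}.

These coincide, so the ideals are equal.

Yes, the ideals are equal.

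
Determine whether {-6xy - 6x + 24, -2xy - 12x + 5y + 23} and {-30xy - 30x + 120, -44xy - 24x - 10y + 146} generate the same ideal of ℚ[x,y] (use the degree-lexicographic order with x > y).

Yes, the ideals are equal.

For a fixed monomial order, each ideal has a unique reduced Gröbner basis; comparing bases decides equality.
Buchberger on the first generating set:
f_1 = -6xy - 6x + 24, LT = xy.
f_2 = -2xy - 12x + 5y + 23, LT = xy.

S(f_1,f_2): lcm = xy. S = -5x + 5/2y + 15/2.
  leading term x: no divisor's leading term divides it; move -5x to the remainder.
  leading term y: no divisor's leading term divides it; move 5/2y to the remainder.
  leading term 1: no divisor's leading term divides it; move 15/2 to the remainder.
  remainder -5x + 5/2y + 15/2 ≠ 0; add g_3 = -5x + 5/2y + 15/2 to the basis.

S(f_1,g_3): lcm = xy. S = ½y² + x + 3/2y - 4.
  leading term y²: no divisor's leading term divides it; move ½y² to the remainder.
  leading term x: subtract (-⅕)·g_3 from x + 3/2y - 4 → 2y - 5/2
  leading term y: no divisor's leading term divides it; move 2y to the remainder.
  leading term 1: no divisor's leading term divides it; move -5/2 to the remainder.
  remainder ½y² + 2y - 5/2 ≠ 0; add g_4 = ½y² + 2y - 5/2 to the basis.

The other S-polynomials (S(f_2,g_3), S(f_1,g_4), S(f_2,g_4), S(g_3,g_4)) all reduce to 0 modulo the current basis, so we have a Gröbner basis.
Inter-reduce: drop elements whose leading term is divisible by another's, tail-reduce, and make monic.
Reduced Gröbner basis: {y² + 4y - 5, x - ½y - 3/2}.

Buchberger on the second generating set:
h_1 = -30xy - 30x + 120, LT = xy.
h_2 = -44xy - 24x - 10y + 146, LT = xy.

S(h_1,h_2): lcm = xy. S = 5/11x - 5/22y - 15/22.
  leading term x: no divisor's leading term divides it; move 5/11x to the remainder.
  leading term y: no divisor's leading term divides it; move -5/22y to the remainder.
  leading term 1: no divisor's leading term divides it; move -15/22 to the remainder.
  remainder 5/11x - 5/22y - 15/22 ≠ 0; add k_3 = 5/11x - 5/22y - 15/22 to the basis.

S(h_1,k_3): lcm = xy. S = ½y² + x + 3/2y - 4.
  leading term y²: no divisor's leading term divides it; move ½y² to the remainder.
  leading term x: subtract (11/5)·k_3 from x + 3/2y - 4 → 2y - 5/2
  leading term y: no divisor's leading term divides it; move 2y to the remainder.
  leading term 1: no divisor's leading term divides it; move -5/2 to the remainder.
  remainder ½y² + 2y - 5/2 ≠ 0; add k_4 = ½y² + 2y - 5/2 to the basis.

The other S-polynomials (S(h_2,k_3), S(h_1,k_4), S(h_2,k_4), S(k_3,k_4)) all reduce to 0 modulo the current basis, so we have a Gröbner basis.
Inter-reduce: drop elements whose leading term is divisible by another's, tail-reduce, and make monic.
Reduced Gröbner basis: {y² + 4y - 5, x - ½y - 3/2}.

Same reduced basis, so the two generating sets span the same ideal.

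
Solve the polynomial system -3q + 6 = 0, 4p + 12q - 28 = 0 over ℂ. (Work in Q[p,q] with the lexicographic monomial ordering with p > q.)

{(1, 2)}

Compute a lex Gröbner basis by Buchberger's algorithm.
f_1 = -3q + 6, LT = q.
f_2 = 4p + 12q - 28, LT = p.

The S-polynomials (S(f_1,f_2)) all reduce to 0 modulo the current basis, so we have a Gröbner basis.
Inter-reduce: drop elements whose leading term is divisible by another's, tail-reduce, and make monic.
Reduced Gröbner basis: {p - 1, q - 2}.

A lex Gröbner basis eliminates variables successively. Here q - 2 depends only on q, with roots {2}; lifting each root through the earlier basis elements recovers the full solutions.
  q = 2: the earlier basis element becomes p - 1 = 0, giving p = 1 — point (1, 2).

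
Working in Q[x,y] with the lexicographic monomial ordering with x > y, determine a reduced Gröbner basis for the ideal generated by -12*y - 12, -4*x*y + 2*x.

This is the nonlinear analogue of row-reducing a linear system.

f_1 = -12*y - 12, LT = y.
f_2 = -4*x*y + 2*x, LT = x*y.

S(f_1,f_2): lcm = x*y. S = 3/2*x.
  leading term x: no divisor's leading term divides it; move 3/2*x to the remainder.
  remainder 3/2*x ≠ 0; add g_3 = 3/2*x to the basis.

S(f_1,g_3): leading monomials are coprime, so the S-polynomial reduces to 0 (Buchberger's first criterion).
S(f_2,g_3): lcm = x*y. S = -1/2*x.
  leading term x: subtract (-1/3)·g_3 from -1/2*x → 0
  remainder 0.

Every S-polynomial of the final basis reduces to 0, so we have a Gröbner basis.
Inter-reduce: drop elements whose leading term is divisible by another's, tail-reduce, and make monic.

G = {x, y + 1}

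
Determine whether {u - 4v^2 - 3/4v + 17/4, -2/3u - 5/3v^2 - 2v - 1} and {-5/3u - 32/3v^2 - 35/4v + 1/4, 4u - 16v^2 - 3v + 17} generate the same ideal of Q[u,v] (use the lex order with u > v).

For a fixed monomial order, each ideal has a unique reduced Gröbner basis; comparing bases decides equality.
Buchberger on the first generating set:
f_1 = u - 4v^2 - 3/4v + 17/4, LT = u.
f_2 = -2/3u - 5/3v^2 - 2v - 1, LT = u.

S(f_1,f_2): lcm = u. S = -13/2v^2 - 15/4v + 11/4.
  leading term v^2: no divisor's leading term divides it; move -13/2v^2 to the remainder.
  leading term v: no divisor's leading term divides it; move -15/4v to the remainder.
  leading term 1: no divisor's leading term divides it; move 11/4 to the remainder.
  remainder -13/2v^2 - 15/4v + 11/4 ≠ 0; add g_3 = -13/2v^2 - 15/4v + 11/4 to the basis.

The other S-polynomials (S(f_1,g_3), S(f_2,g_3)) all reduce to 0 modulo the current basis, so we have a Gröbner basis.
Inter-reduce: drop elements whose leading term is divisible by another's, tail-reduce, and make monic.
Reduced Gröbner basis: {u + 81/52v + 133/52, v^2 + 15/26v - 11/26}.

Buchberger on the second generating set:
h_1 = -5/3u - 32/3v^2 - 35/4v + 1/4, LT = u.
h_2 = 4u - 16v^2 - 3v + 17, LT = u.

S(h_1,h_2): lcm = u. S = 52/5v^2 + 6v - 22/5.
  leading term v^2: no divisor's leading term divides it; move 52/5v^2 to the remainder.
  leading term v: no divisor's leading term divides it; move 6v to the remainder.
  leading term 1: no divisor's leading term divides it; move -22/5 to the remainder.
  remainder 52/5v^2 + 6v - 22/5 ≠ 0; add k_3 = 52/5v^2 + 6v - 22/5 to the basis.

The other S-polynomials (S(h_1,k_3), S(h_2,k_3)) all reduce to 0 modulo the current basis, so we have a Gröbner basis.
Inter-reduce: drop elements whose leading term is divisible by another's, tail-reduce, and make monic.
Reduced Gröbner basis: {u + 81/52v + 133/52, v^2 + 15/26v - 11/26}.

The two bases agree; hence the ideals are identical.

Yes, the ideals are equal.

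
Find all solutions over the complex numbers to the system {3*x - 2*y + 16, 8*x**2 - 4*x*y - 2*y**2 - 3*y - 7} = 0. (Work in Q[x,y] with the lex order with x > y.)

{(-159/5, -397/10), (-2, 5)}

Compute a lex Gröbner basis by Buchberger's algorithm.
f_1 = 3*x - 2*y + 16, LT = x.
f_2 = 8*x**2 - 4*x*y - 2*y**2 - 3*y - 7, LT = x**2.

S(f_1,f_2): lcm = x**2. S = -1/6*x*y + 16/3*x + 1/4*y**2 + 3/8*y + 7/8.
  reduce S modulo (f_1, f_2):
  remainder 5/36*y**2 + 347/72*y - 1985/72 ≠ 0; add h_3 = 5/36*y**2 + 347/72*y - 1985/72 to the basis.

The other S-polynomials (S(f_1,h_3), S(f_2,h_3)) all reduce to 0 modulo the current basis, so we have a Gröbner basis.
Inter-reduce: drop elements whose leading term is divisible by another's, tail-reduce, and make monic.
Reduced Gröbner basis: {x - 2/3*y + 16/3, y**2 + 347/10*y - 397/2}.

Elimination: the polynomial y**2 + 347/10*y - 397/2 lies in the elimination ideal for y, so y ∈ {-397/10, 5}. For each such y, the remaining basis elements (now univariate) give the rest of the solution.
  y = -397/10: the earlier basis element becomes x + 159/5 = 0, giving x = -159/5 — point (-159/5, -397/10).
  y = 5: the earlier basis element becomes x + 2 = 0, giving x = -2 — point (-2, 5).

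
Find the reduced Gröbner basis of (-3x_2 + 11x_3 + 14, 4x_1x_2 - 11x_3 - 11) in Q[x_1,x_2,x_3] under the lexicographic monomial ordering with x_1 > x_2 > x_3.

f_1 = -3x_2 + 11x_3 + 14, LT = x_2.
f_2 = 4x_1x_2 - 11x_3 - 11, LT = x_1x_2.

S(f_1,f_2): lcm = x_1x_2. S = -11/3x_1x_3 - 14/3x_1 + 11/4x_3 + 11/4.
  reduce S modulo (f_1, f_2):
  remainder -11/3x_1x_3 - 14/3x_1 + 11/4x_3 + 11/4 ≠ 0; add g_3 = -11/3x_1x_3 - 14/3x_1 + 11/4x_3 + 11/4 to the basis.

The other S-polynomials (S(f_1,g_3), S(f_2,g_3)) all reduce to 0 modulo the current basis, so we have a Gröbner basis.
Inter-reduce: drop elements whose leading term is divisible by another's, tail-reduce, and make monic.

G = {x_1x_3 + 14/11x_1 - 3/4x_3 - 3/4, x_2 - 11/3x_3 - 14/3}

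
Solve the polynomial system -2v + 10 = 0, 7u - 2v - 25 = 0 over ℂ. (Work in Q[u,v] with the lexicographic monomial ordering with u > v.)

{(5, 5)}

Compute a lex Gröbner basis by Buchberger's algorithm.
f_1 = -2v + 10, LT = v.
f_2 = 7u - 2v - 25, LT = u.

The S-polynomials (S(f_1,f_2)) all reduce to 0 modulo the current basis, so we have a Gröbner basis.
Inter-reduce: drop elements whose leading term is divisible by another's, tail-reduce, and make monic.
Reduced Gröbner basis: {u - 5, v - 5}.

The lex basis is triangular: the last element involves only v. Solving v - 5 = 0 gives v ∈ {5}; substituting each value into the earlier elements determines the remaining variables.
  v = 5: the earlier basis element becomes u - 5 = 0, giving u = 5 — point (5, 5).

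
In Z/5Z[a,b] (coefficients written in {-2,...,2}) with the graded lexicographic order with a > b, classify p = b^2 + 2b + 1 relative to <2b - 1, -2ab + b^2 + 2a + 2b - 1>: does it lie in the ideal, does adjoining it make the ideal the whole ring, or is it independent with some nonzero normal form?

Adjoining b^2 + 2b + 1 makes the ideal the whole ring: the system is inconsistent.

First compute the reduced Gröbner basis of I by Buchberger's algorithm.
f_1 = 2b - 1, LT = b.
f_2 = -2ab + b^2 + 2a + 2b - 1, LT = ab.

S(f_1,f_2): lcm = ab. S = -2b^2 - 2a + b + 2.
  leading term b^2: subtract (-b)·f_1 from -2b^2 - 2a + b + 2 → -2a + 2
  leading term a: no divisor's leading term divides it; move -2a to the remainder.
  leading term 1: no divisor's leading term divides it; move 2 to the remainder.
  remainder -2a + 2 ≠ 0; add h_3 = -2a + 2 to the basis.

The other S-polynomials (S(f_1,h_3), S(f_2,h_3)) all reduce to 0 modulo the current basis, so we have a Gröbner basis.
Inter-reduce: drop elements whose leading term is divisible by another's, tail-reduce, and make monic.
Reduced Gröbner basis: {a - 1, b + 2}.
Label its elements g_1 = a - 1, g_2 = b + 2.

Reduce p = b^2 + 2b + 1 modulo G:
  leading term b^2: subtract (b)·g_2 from b^2 + 2b + 1 → 1
  leading term 1: no divisor's leading term divides it; move 1 to the remainder.
  normal form = 1.
The normal form is nonzero, so p ∉ I. Since p minus its normal form lies in I, I + (p) = I + (r) where r = 1; decide whether this ideal is the whole ring.
Here r = 1 is a nonzero constant, hence a unit: 1 ∈ I + (p), the Gröbner basis of I + (p) is {1}, and the enlarged system has no common solution — adjoining p is inconsistent.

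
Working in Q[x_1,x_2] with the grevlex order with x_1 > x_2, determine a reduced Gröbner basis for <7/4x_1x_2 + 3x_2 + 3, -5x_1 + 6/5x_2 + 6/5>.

The reduced Gröbner basis is the canonical form of the ideal for this ordering.

f_1 = 7/4x_1x_2 + 3x_2 + 3, LT = x_1x_2.
f_2 = -5x_1 + 6/5x_2 + 6/5, LT = x_1.

S(f_1,f_2): lcm = x_1x_2. S = 6/25x_2^2 + 342/175x_2 + 12/7.
  leading term x_2^2: no divisor's leading term divides it; move 6/25x_2^2 to the remainder.
  leading term x_2: no divisor's leading term divides it; move 342/175x_2 to the remainder.
  leading term 1: no divisor's leading term divides it; move 12/7 to the remainder.
  remainder 6/25x_2^2 + 342/175x_2 + 12/7 ≠ 0; add g_3 = 6/25x_2^2 + 342/175x_2 + 12/7 to the basis.

S(f_1,g_3): lcm = x_1x_2^2. S = -57/7x_1x_2 + 12/7x_2^2 - 50/7x_1 + 12/7x_2.
  leading term x_1x_2: subtract (-228/49)·f_1 from -57/7x_1x_2 + 12/7x_2^2 - 50/7x_1 + 12/7x_2 → 12/7x_2^2 - 50/7x_1 + 768/49x_2 + 684/49
  leading term x_2^2: subtract (50/7)·g_3 from 12/7x_2^2 - 50/7x_1 + 768/49x_2 + 684/49 → -50/7x_1 + 12/7x_2 + 12/7
  leading term x_1: subtract (10/7)·f_2 from -50/7x_1 + 12/7x_2 + 12/7 → 0
  remainder 0.

S(f_2,g_3): leading monomials are coprime, so the S-polynomial reduces to 0 (Buchberger's first criterion).
Every S-polynomial of the final basis reduces to 0, so we have a Gröbner basis.
Inter-reduce: drop elements whose leading term is divisible by another's, tail-reduce, and make monic.

G = {x_2^2 + 57/7x_2 + 50/7, x_1 - 6/25x_2 - 6/25}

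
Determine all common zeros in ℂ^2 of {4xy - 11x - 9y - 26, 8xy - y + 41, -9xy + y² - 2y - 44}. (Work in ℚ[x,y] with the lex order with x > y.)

{(-5, 1)}

Compute a lex Gröbner basis by Buchberger's algorithm.
f_1 = 4xy - 11x - 9y - 26, LT = xy.
f_2 = 8xy - y + 41, LT = xy.
f_3 = -9xy + y² - 2y - 44, LT = xy.

S(f_1,f_2): lcm = xy. S = -11/4x - 17/8y - 93/8.
  leading term x: no divisor's leading term divides it; move -11/4x to the remainder.
  leading term y: no divisor's leading term divides it; move -17/8y to the remainder.
  leading term 1: no divisor's leading term divides it; move -93/8 to the remainder.
  remainder -11/4x - 17/8y - 93/8 ≠ 0; add h_4 = -11/4x - 17/8y - 93/8 to the basis.

S(f_1,f_3): lcm = xy. S = -11/4x + 1/9y² - 89/36y - 205/18.
  leading term x: subtract (1)·h_4 from -11/4x + 1/9y² - 89/36y - 205/18 → 1/9y² - 25/72y + 17/72
  leading term y²: no divisor's leading term divides it; move 1/9y² to the remainder.
  leading term y: no divisor's leading term divides it; move -25/72y to the remainder.
  leading term 1: no divisor's leading term divides it; move 17/72 to the remainder.
  remainder 1/9y² - 25/72y + 17/72 ≠ 0; add h_5 = 1/9y² - 25/72y + 17/72 to the basis.

S(f_1,h_4): lcm = xy. S = -11/4x - 17/22y² - 285/44y - 13/2.
  leading term x: subtract (1)·h_4 from -11/4x - 17/22y² - 285/44y - 13/2 → -17/22y² - 383/88y + 41/8
  leading term y²: subtract (-153/22)·h_5 from -17/22y² - 383/88y + 41/8 → -1191/176y + 1191/176
  leading term y: no divisor's leading term divides it; move -1191/176y to the remainder.
  leading term 1: no divisor's leading term divides it; move 1191/176 to the remainder.
  remainder -1191/176y + 1191/176 ≠ 0; add h_6 = -1191/176y + 1191/176 to the basis.

The other S-polynomials (S(f_2,f_3), S(f_2,h_4), S(f_3,h_4), S(f_1,h_5), S(f_2,h_5), S(f_3,h_5), S(h_4,h_5), S(f_1,h_6), S(f_2,h_6), S(f_3,h_6), S(h_4,h_6), S(h_5,h_6)) all reduce to 0 modulo the current basis, so we have a Gröbner basis.
Inter-reduce: drop elements whose leading term is divisible by another's, tail-reduce, and make monic.
Reduced Gröbner basis: {x + 5, y - 1}.

The lex basis is triangular: the last element involves only y. Solving y - 1 = 0 gives y ∈ {1}; substituting each value into the earlier elements determines the remaining variables.
  y = 1: the earlier basis element becomes x + 5 = 0, giving x = -5 — point (-5, 1).
Each listed point satisfies every original equation (direct substitution).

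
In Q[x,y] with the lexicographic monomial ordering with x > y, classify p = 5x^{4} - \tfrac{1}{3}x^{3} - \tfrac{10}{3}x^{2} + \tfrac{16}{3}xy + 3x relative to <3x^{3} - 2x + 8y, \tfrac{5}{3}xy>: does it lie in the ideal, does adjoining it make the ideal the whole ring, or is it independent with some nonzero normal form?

5x^{4} - \tfrac{1}{3}x^{3} - \tfrac{10}{3}x^{2} + \tfrac{16}{3}xy + 3x is independent of I; its normal form modulo I is \tfrac{25}{9}x + \tfrac{8}{9}y.

First compute the reduced Gröbner basis of I by Buchberger's algorithm.
f_1 = 3x^{3} - 2x + 8y, LT = x^{3}.
f_2 = \tfrac{5}{3}xy, LT = xy.

S(f_1,f_2): lcm = x^{3}y. S = -\tfrac{2}{3}xy + \tfrac{8}{3}y^{2}.
  leading term xy: subtract (-\tfrac{2}{5})·f_2 from -\tfrac{2}{3}xy + \tfrac{8}{3}y^{2} → \tfrac{8}{3}y^{2}
  leading term y^{2}: no divisor's leading term divides it; move \tfrac{8}{3}y^{2} to the remainder.
  remainder \tfrac{8}{3}y^{2} ≠ 0; add h_3 = \tfrac{8}{3}y^{2} to the basis.

S(f_1,h_3): leading monomials are coprime, so the S-polynomial reduces to 0 (Buchberger's first criterion).
S(f_2,h_3): lcm = xy^{2}. S = 0.
  remainder 0.

Every S-polynomial of the final basis reduces to 0, so we have a Gröbner basis.
Inter-reduce: drop elements whose leading term is divisible by another's, tail-reduce, and make monic.
Reduced Gröbner basis: {x^{3} - \tfrac{2}{3}x + \tfrac{8}{3}y, xy, y^{2}}.
Label its elements g_1 = x^{3} - \tfrac{2}{3}x + \tfrac{8}{3}y, g_2 = xy, g_3 = y^{2}.

Reduce p = 5x^{4} - \tfrac{1}{3}x^{3} - \tfrac{10}{3}x^{2} + \tfrac{16}{3}xy + 3x modulo G:
  leading term x^{4}: subtract (5x)·g_1 from 5x^{4} - \tfrac{1}{3}x^{3} - \tfrac{10}{3}x^{2} + \tfrac{16}{3}xy + 3x → -\tfrac{1}{3}x^{3} - 8xy + 3x
  leading term x^{3}: subtract (-\tfrac{1}{3})·g_1 from -\tfrac{1}{3}x^{3} - 8xy + 3x → -8xy + \tfrac{25}{9}x + \tfrac{8}{9}y
  leading term xy: subtract (-8)·g_2 from -8xy + \tfrac{25}{9}x + \tfrac{8}{9}y → \tfrac{25}{9}x + \tfrac{8}{9}y
  leading term x: no divisor's leading term divides it; move \tfrac{25}{9}x to the remainder.
  leading term y: no divisor's leading term divides it; move \tfrac{8}{9}y to the remainder.
  normal form = \tfrac{25}{9}x + \tfrac{8}{9}y.
The normal form is nonzero, so p ∉ I. Since p minus its normal form lies in I, I + (p) = I + (r) where r = \tfrac{25}{9}x + \tfrac{8}{9}y; decide whether this ideal is the whole ring.
Run Buchberger on G together with r (pairs among the g_i already reduce to 0 since G is a Gröbner basis):
g_1 = x^{3} - \tfrac{2}{3}x + \tfrac{8}{3}y, LT = x^{3}.
g_2 = xy, LT = xy.
g_3 = y^{2}, LT = y^{2}.
r = \tfrac{25}{9}x + \tfrac{8}{9}y, LT = x.

S(g_1,g_2): lcm = x^{3}y. S = -\tfrac{2}{3}xy + \tfrac{8}{3}y^{2}.
  leading term xy: subtract (-\tfrac{2}{3})·g_2 from -\tfrac{2}{3}xy + \tfrac{8}{3}y^{2} → \tfrac{8}{3}y^{2}
  leading term y^{2}: subtract (\tfrac{8}{3})·g_3 from \tfrac{8}{3}y^{2} → 0
  remainder 0.

S(g_1,g_3): leading monomials are coprime, so the S-polynomial reduces to 0 (Buchberger's first criterion).
S(g_1,r): lcm = x^{3}. S = -\tfrac{8}{25}x^{2}y - \tfrac{2}{3}x + \tfrac{8}{3}y.
  leading term x^{2}y: subtract (-\tfrac{8}{25}x)·g_2 from -\tfrac{8}{25}x^{2}y - \tfrac{2}{3}x + \tfrac{8}{3}y → -\tfrac{2}{3}x + \tfrac{8}{3}y
  leading term x: subtract (-\tfrac{6}{25})·r from -\tfrac{2}{3}x + \tfrac{8}{3}y → \tfrac{72}{25}y
  leading term y: no divisor's leading term divides it; move \tfrac{72}{25}y to the remainder.
  remainder \tfrac{72}{25}y ≠ 0; add m_5 = \tfrac{72}{25}y to the basis.

S(g_2,g_3): lcm = xy^{2}. S = 0.
  remainder 0.

S(g_2,r): lcm = xy. S = -\tfrac{8}{25}y^{2}.
  leading term y^{2}: subtract (-\tfrac{8}{25})·g_3 from -\tfrac{8}{25}y^{2} → 0
  remainder 0.

S(g_3,r): leading monomials are coprime, so the S-polynomial reduces to 0 (Buchberger's first criterion).
S(g_1,m_5): leading monomials are coprime, so the S-polynomial reduces to 0 (Buchberger's first criterion).
S(g_2,m_5): lcm = xy. S = 0.
  remainder 0.

S(g_3,m_5): lcm = y^{2}. S = 0.
  remainder 0.

S(r,m_5): leading monomials are coprime, so the S-polynomial reduces to 0 (Buchberger's first criterion).
Every S-polynomial of the final basis reduces to 0, so we have a Gröbner basis.
Inter-reduce: drop elements whose leading term is divisible by another's, tail-reduce, and make monic.
Reduced Gröbner basis: {x, y}.
The reduced Gröbner basis of I + (p) is {x, y} ≠ {1}, a proper ideal, so the enlarged system stays consistent: p is independent of I, with normal form \tfrac{25}{9}x + \tfrac{8}{9}y.

The remainder on division by a Gröbner basis is unique — it is the normal form.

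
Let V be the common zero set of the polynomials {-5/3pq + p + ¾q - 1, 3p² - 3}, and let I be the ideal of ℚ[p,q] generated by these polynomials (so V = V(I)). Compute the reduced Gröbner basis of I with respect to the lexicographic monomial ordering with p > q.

G = {p + 29/12q - 1, q² - 24/29q}

f_1 = -5/3pq + p + ¾q - 1, LT = pq.
f_2 = 3p² - 3, LT = p².

S(f_1,f_2): lcm = p²q. S = -⅗p² - 9/20pq + ⅗p + q.
  reduce S modulo (f_1, f_2):
  remainder 33/100p + 319/400q - 33/100 ≠ 0; add g_3 = 33/100p + 319/400q - 33/100 to the basis.

S(f_1,g_3): lcm = pq. S = -⅗p - 29/12q² + 11/20q + ⅗.
  reduce S modulo (f_1, f_2, g_3):
  remainder -29/12q² + 2q ≠ 0; add g_4 = -29/12q² + 2q to the basis.

The other S-polynomials (S(f_2,g_3), S(f_1,g_4), S(f_2,g_4), S(g_3,g_4)) all reduce to 0 modulo the current basis, so we have a Gröbner basis.
Inter-reduce: drop elements whose leading term is divisible by another's, tail-reduce, and make monic.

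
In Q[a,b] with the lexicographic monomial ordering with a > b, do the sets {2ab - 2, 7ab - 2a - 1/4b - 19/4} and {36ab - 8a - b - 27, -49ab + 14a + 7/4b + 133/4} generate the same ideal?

Yes, the ideals are equal.

Two ideals are equal iff their reduced Gröbner bases coincide (the reduced basis is unique for a fixed ordering).
Buchberger on the first generating set:
f_1 = 2ab - 2, LT = ab.
f_2 = 7ab - 2a - 1/4b - 19/4, LT = ab.

S(f_1,f_2): lcm = ab. S = 2/7a + 1/28b - 9/28.
  leading term a: no divisor's leading term divides it; move 2/7a to the remainder.
  leading term b: no divisor's leading term divides it; move 1/28b to the remainder.
  leading term 1: no divisor's leading term divides it; move -9/28 to the remainder.
  remainder 2/7a + 1/28b - 9/28 ≠ 0; add g_3 = 2/7a + 1/28b - 9/28 to the basis.

S(f_1,g_3): lcm = ab. S = -1/8b^2 + 9/8b - 1.
  leading term b^2: no divisor's leading term divides it; move -1/8b^2 to the remainder.
  leading term b: no divisor's leading term divides it; move 9/8b to the remainder.
  leading term 1: no divisor's leading term divides it; move -1 to the remainder.
  remainder -1/8b^2 + 9/8b - 1 ≠ 0; add g_4 = -1/8b^2 + 9/8b - 1 to the basis.

S(f_2,g_3): lcm = ab. S = -2/7a - 1/8b^2 + 61/56b - 19/28.
  leading term a: subtract (-1)·g_3 from -2/7a - 1/8b^2 + 61/56b - 19/28 → -1/8b^2 + 9/8b - 1
  leading term b^2: subtract (1)·g_4 from -1/8b^2 + 9/8b - 1 → 0
  remainder 0.

S(f_1,g_4): lcm = ab^2. S = 9ab - 8a - b.
  leading term ab: subtract (9/2)·f_1 from 9ab - 8a - b → -8a - b + 9
  leading term a: subtract (-28)·g_3 from -8a - b + 9 → 0
  remainder 0.

S(f_2,g_4): lcm = ab^2. S = 61/7ab - 8a - 1/28b^2 - 19/28b.
  leading term ab: subtract (61/14)·f_1 from 61/7ab - 8a - 1/28b^2 - 19/28b → -8a - 1/28b^2 - 19/28b + 61/7
  leading term a: subtract (-28)·g_3 from -8a - 1/28b^2 - 19/28b + 61/7 → -1/28b^2 + 9/28b - 2/7
  leading term b^2: subtract (2/7)·g_4 from -1/28b^2 + 9/28b - 2/7 → 0
  remainder 0.

S(g_3,g_4): leading monomials are coprime, so the S-polynomial reduces to 0 (Buchberger's first criterion).
Every S-polynomial of the final basis reduces to 0, so we have a Gröbner basis.
Inter-reduce: drop elements whose leading term is divisible by another's, tail-reduce, and make monic.
Reduced Gröbner basis: {a + 1/8b - 9/8, b^2 - 9b + 8}.

Buchberger on the second generating set:
h_1 = 36ab - 8a - b - 27, LT = ab.
h_2 = -49ab + 14a + 7/4b + 133/4, LT = ab.

S(h_1,h_2): lcm = ab. S = 4/63a + 1/126b - 1/14.
  leading term a: no divisor's leading term divides it; move 4/63a to the remainder.
  leading term b: no divisor's leading term divides it; move 1/126b to the remainder.
  leading term 1: no divisor's leading term divides it; move -1/14 to the remainder.
  remainder 4/63a + 1/126b - 1/14 ≠ 0; add k_3 = 4/63a + 1/126b - 1/14 to the basis.

S(h_1,k_3): lcm = ab. S = -2/9a - 1/8b^2 + 79/72b - 3/4.
  leading term a: subtract (-7/2)·k_3 from -2/9a - 1/8b^2 + 79/72b - 3/4 → -1/8b^2 + 9/8b - 1
  leading term b^2: no divisor's leading term divides it; move -1/8b^2 to the remainder.
  leading term b: no divisor's leading term divides it; move 9/8b to the remainder.
  leading term 1: no divisor's leading term divides it; move -1 to the remainder.
  remainder -1/8b^2 + 9/8b - 1 ≠ 0; add k_4 = -1/8b^2 + 9/8b - 1 to the basis.

S(h_2,k_3): lcm = ab. S = -2/7a - 1/8b^2 + 61/56b - 19/28.
  leading term a: subtract (-9/2)·k_3 from -2/7a - 1/8b^2 + 61/56b - 19/28 → -1/8b^2 + 9/8b - 1
  leading term b^2: subtract (1)·k_4 from -1/8b^2 + 9/8b - 1 → 0
  remainder 0.

S(h_1,k_4): lcm = ab^2. S = 79/9ab - 8a - 1/36b^2 - 3/4b.
  leading term ab: subtract (79/324)·h_1 from 79/9ab - 8a - 1/36b^2 - 3/4b → -490/81a - 1/36b^2 - 41/81b + 79/12
  leading term a: subtract (-1715/18)·k_3 from -490/81a - 1/36b^2 - 41/81b + 79/12 → -1/36b^2 + 1/4b - 2/9
  leading term b^2: subtract (2/9)·k_4 from -1/36b^2 + 1/4b - 2/9 → 0
  remainder 0.

S(h_2,k_4): lcm = ab^2. S = 61/7ab - 8a - 1/28b^2 - 19/28b.
  leading term ab: subtract (61/252)·h_1 from 61/7ab - 8a - 1/28b^2 - 19/28b → -382/63a - 1/28b^2 - 55/126b + 183/28
  leading term a: subtract (-191/2)·k_3 from -382/63a - 1/28b^2 - 55/126b + 183/28 → -1/28b^2 + 9/28b - 2/7
  leading term b^2: subtract (2/7)·k_4 from -1/28b^2 + 9/28b - 2/7 → 0
  remainder 0.

S(k_3,k_4): leading monomials are coprime, so the S-polynomial reduces to 0 (Buchberger's first criterion).
Every S-polynomial of the final basis reduces to 0, so we have a Gröbner basis.
Inter-reduce: drop elements whose leading term is divisible by another's, tail-reduce, and make monic.
Reduced Gröbner basis: {a + 1/8b - 9/8, b^2 - 9b + 8}.

Same reduced basis, so the two generating sets span the same ideal.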